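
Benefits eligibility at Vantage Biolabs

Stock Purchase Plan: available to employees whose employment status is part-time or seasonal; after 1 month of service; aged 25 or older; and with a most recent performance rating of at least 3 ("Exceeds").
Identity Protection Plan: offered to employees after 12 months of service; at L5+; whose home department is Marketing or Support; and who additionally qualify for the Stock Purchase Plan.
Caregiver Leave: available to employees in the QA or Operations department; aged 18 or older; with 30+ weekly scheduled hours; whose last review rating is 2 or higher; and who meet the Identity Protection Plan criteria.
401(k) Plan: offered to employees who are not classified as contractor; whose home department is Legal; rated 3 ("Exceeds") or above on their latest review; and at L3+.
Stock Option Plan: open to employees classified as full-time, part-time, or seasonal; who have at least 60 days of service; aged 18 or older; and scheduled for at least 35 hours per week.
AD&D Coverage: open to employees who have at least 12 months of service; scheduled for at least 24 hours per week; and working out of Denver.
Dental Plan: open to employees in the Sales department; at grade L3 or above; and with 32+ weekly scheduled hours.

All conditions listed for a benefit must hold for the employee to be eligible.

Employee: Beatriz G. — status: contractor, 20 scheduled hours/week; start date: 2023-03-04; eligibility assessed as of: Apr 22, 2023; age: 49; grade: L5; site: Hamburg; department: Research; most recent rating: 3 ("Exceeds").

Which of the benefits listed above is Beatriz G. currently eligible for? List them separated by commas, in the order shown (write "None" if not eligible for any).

Service from 2023-03-04 to Apr 22, 2023: 49 days.
Stock Purchase Plan — status contractor ✗ (requires part-time or seasonal) → not eligible.
Identity Protection Plan — service 49 days < 12 months (≈360 days) ✗ → not eligible.
Caregiver Leave — dept Research ✗ → not eligible.
401(k) Plan — status contractor ✗ (excluded) → not eligible.
Stock Option Plan — status contractor ✗ (requires full-time, part-time, or seasonal) → not eligible.
AD&D Coverage — service 49 days < 12 months (≈360 days) ✗ → not eligible.
Dental Plan — dept Research ✗ → not eligible.

None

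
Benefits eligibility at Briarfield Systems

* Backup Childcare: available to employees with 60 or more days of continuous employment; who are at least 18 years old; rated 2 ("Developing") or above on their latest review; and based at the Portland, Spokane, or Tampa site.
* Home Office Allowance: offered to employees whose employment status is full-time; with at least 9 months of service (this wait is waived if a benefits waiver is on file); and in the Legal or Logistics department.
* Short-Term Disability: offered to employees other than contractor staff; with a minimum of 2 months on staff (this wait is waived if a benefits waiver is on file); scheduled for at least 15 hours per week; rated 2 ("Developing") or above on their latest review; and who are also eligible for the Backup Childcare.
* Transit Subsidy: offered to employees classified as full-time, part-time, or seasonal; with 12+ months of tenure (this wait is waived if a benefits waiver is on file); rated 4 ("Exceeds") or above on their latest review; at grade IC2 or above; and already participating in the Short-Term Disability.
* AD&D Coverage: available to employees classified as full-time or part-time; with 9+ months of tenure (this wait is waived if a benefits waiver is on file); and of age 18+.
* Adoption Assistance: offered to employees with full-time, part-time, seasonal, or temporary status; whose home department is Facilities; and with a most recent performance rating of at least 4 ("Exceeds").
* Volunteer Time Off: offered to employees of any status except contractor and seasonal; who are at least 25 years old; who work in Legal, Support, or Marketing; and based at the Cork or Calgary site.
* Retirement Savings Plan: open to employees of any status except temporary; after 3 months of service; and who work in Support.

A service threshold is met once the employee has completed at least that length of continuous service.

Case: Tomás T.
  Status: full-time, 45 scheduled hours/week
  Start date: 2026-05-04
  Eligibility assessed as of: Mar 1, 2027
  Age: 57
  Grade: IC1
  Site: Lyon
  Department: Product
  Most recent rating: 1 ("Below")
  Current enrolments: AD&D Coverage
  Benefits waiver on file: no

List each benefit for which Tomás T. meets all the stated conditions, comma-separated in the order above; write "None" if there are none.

AD&D Coverage

Service from 2026-05-04 to Mar 1, 2027: 301 days.
Backup Childcare — service 301 days ≥ 60 days ✓; age 57 ≥ 18 ✓; rating 1 < 2 ✗ → not eligible.
Home Office Allowance — status full-time ✓; no waiver, service 301 days ≥ 9 months (≈270 days) ✓; dept Product ✗ → not eligible.
Short-Term Disability — status full-time ✓ (not excluded); no waiver, service 301 days ≥ 2 months (≈60 days) ✓; 45 hrs/wk ≥ 15 ✓; rating 1 < 2 ✗ → not eligible.
Transit Subsidy — status full-time ✓; no waiver, service 301 days < 12 months (≈360 days) ✗ → not eligible.
AD&D Coverage — status full-time ✓; no waiver, service 301 days ≥ 9 months (≈270 days) ✓; age 57 ≥ 18 ✓ → eligible.
Adoption Assistance — status full-time ✓; dept Product ✗ → not eligible.
Volunteer Time Off — status full-time ✓ (not excluded); age 57 ≥ 25 ✓; dept Product ✗ → not eligible.
Retirement Savings Plan — status full-time ✓ (not excluded); service 301 days ≥ 3 months (≈90 days) ✓; dept Product ✗ → not eligible.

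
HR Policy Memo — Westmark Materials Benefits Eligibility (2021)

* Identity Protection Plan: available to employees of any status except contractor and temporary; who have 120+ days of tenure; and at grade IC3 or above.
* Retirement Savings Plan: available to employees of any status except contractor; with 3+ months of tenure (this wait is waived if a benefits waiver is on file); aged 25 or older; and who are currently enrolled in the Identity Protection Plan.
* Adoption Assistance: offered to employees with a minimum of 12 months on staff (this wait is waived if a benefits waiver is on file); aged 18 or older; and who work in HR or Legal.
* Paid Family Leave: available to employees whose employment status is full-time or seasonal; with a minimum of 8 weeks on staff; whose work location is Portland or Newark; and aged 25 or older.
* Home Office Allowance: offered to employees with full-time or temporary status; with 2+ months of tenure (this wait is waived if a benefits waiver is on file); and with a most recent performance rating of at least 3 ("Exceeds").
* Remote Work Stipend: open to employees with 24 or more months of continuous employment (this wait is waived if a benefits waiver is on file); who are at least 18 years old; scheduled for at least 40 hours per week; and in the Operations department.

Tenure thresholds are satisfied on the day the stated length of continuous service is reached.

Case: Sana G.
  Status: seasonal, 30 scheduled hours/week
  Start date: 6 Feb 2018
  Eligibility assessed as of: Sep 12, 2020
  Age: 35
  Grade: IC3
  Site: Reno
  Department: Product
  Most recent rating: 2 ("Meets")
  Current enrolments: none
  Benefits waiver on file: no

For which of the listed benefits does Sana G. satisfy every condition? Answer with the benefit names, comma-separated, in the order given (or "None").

Identity Protection Plan

Service from 6 Feb 2018 to Sep 12, 2020: 949 days.
Identity Protection Plan — status seasonal ✓ (not excluded); service 949 days ≥ 120 days ✓; grade IC3 ≥ IC3 ✓ → eligible.
Retirement Savings Plan — status seasonal ✓ (not excluded); no waiver, service 949 days ≥ 3 months (≈90 days) ✓; age 35 ≥ 25 ✓; not enrolled in Identity Protection Plan ✗ → not eligible.
Adoption Assistance — no waiver, service 949 days ≥ 12 months (≈360 days) ✓; age 35 ≥ 18 ✓; dept Product ✗ → not eligible.
Paid Family Leave — status seasonal ✓; service 949 days ≥ 8 weeks (≈56 days) ✓; site Reno ✗ (not Portland or Newark) → not eligible.
Home Office Allowance — status seasonal ✗ (requires full-time or temporary) → not eligible.
Remote Work Stipend — no waiver, service 949 days ≥ 24 months (≈720 days) ✓; age 35 ≥ 18 ✓; 30 hrs/wk < 40 ✗ → not eligible.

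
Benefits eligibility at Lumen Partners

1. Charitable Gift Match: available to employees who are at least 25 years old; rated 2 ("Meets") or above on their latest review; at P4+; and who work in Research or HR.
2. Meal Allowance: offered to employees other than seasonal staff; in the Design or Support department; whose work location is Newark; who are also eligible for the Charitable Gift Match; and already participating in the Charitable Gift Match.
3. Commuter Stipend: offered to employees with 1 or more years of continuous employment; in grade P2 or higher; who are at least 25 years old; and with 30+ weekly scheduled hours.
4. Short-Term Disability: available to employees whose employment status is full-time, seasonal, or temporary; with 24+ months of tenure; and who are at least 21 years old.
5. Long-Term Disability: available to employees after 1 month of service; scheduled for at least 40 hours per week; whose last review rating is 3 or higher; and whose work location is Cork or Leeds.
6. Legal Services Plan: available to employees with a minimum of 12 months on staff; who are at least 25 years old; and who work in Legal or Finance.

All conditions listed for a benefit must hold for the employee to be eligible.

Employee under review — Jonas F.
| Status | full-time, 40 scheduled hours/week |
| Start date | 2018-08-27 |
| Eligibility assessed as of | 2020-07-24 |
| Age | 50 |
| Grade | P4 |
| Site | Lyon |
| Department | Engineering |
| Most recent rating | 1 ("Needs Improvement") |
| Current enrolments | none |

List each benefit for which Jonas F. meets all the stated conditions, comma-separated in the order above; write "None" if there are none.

Commuter Stipend

Service from 2018-08-27 to 2020-07-24: 697 days.
Charitable Gift Match — age 50 ≥ 25 ✓; rating 1 < 2 ✗ → not eligible.
Meal Allowance — status full-time ✓ (not excluded); dept Engineering ✗ → not eligible.
Commuter Stipend — service 697 days ≥ 1 year (≈365 days) ✓; grade P4 ≥ P2 ✓; age 50 ≥ 25 ✓; 40 hrs/wk ≥ 30 ✓ → eligible.
Short-Term Disability — status full-time ✓; service 697 days < 24 months (≈720 days) ✗ → not eligible.
Long-Term Disability — service 697 days ≥ 1 month (≈30 days) ✓; 40 hrs/wk ≥ 40 ✓; rating 1 < 3 ✗ → not eligible.
Legal Services Plan — service 697 days ≥ 12 months (≈360 days) ✓; age 50 ≥ 25 ✓; dept Engineering ✗ → not eligible.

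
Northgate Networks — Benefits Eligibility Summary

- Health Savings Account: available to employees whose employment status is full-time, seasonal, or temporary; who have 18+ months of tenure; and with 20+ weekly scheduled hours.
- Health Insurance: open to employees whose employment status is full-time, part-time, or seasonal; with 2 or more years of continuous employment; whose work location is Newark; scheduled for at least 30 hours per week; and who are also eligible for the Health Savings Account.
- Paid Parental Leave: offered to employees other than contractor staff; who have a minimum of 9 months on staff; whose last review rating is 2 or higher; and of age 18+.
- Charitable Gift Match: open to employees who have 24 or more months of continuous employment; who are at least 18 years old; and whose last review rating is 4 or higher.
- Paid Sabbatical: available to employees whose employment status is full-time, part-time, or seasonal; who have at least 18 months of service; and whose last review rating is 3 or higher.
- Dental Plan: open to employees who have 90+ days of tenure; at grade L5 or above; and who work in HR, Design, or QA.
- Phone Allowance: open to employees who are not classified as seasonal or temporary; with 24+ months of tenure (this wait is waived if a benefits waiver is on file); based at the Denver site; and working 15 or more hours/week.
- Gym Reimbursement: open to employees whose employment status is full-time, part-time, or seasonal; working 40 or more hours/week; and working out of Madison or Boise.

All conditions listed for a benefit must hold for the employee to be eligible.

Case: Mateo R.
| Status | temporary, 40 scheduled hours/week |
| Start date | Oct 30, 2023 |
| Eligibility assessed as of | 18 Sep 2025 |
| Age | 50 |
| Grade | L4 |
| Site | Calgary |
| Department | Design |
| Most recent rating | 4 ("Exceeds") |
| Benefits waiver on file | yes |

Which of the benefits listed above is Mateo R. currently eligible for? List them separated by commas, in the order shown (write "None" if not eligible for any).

Service from Oct 30, 2023 to 18 Sep 2025: 689 days.
Health Savings Account — status temporary ✓; service 689 days ≥ 18 months (≈540 days) ✓; 40 hrs/wk ≥ 20 ✓ → eligible.
Health Insurance — status temporary ✗ (requires full-time, part-time, or seasonal) → not eligible.
Paid Parental Leave — status temporary ✓ (not excluded); service 689 days ≥ 9 months (≈270 days) ✓; rating 4 ≥ 2 ✓; age 50 ≥ 18 ✓ → eligible.
Charitable Gift Match — service 689 days < 24 months (≈720 days) ✗ → not eligible.
Paid Sabbatical — status temporary ✗ (requires full-time, part-time, or seasonal) → not eligible.
Dental Plan — service 689 days ≥ 90 days ✓; grade L4 < L5 ✗ → not eligible.
Phone Allowance — status temporary ✗ (excluded) → not eligible.
Gym Reimbursement — status temporary ✗ (requires full-time, part-time, or seasonal) → not eligible.

Health Savings Account, Paid Parental Leave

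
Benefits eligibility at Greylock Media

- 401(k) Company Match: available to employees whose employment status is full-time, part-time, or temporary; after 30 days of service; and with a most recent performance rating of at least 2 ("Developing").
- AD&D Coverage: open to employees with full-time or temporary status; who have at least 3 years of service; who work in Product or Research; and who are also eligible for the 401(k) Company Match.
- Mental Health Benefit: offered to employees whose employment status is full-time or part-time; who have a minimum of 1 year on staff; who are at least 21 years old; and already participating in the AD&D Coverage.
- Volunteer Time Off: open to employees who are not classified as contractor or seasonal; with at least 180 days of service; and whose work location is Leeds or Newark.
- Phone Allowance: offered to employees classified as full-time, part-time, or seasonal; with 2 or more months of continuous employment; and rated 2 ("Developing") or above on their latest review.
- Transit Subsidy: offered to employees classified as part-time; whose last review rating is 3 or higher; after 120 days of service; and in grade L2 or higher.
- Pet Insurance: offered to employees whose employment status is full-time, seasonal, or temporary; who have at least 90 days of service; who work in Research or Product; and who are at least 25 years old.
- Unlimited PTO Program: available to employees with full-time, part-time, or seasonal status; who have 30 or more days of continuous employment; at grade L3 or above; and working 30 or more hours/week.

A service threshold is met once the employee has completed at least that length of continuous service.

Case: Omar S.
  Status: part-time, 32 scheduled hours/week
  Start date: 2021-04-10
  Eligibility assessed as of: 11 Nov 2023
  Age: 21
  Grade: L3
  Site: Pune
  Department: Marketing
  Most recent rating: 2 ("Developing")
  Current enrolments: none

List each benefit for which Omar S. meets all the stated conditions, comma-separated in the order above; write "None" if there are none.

Service from 2021-04-10 to 11 Nov 2023: 945 days.
401(k) Company Match — status part-time ✓; service 945 days ≥ 30 days ✓; rating 2 ≥ 2 ✓ → eligible.
AD&D Coverage — status part-time ✗ (requires full-time or temporary) → not eligible.
Mental Health Benefit — status part-time ✓; service 945 days ≥ 1 year (≈365 days) ✓; age 21 ≥ 21 ✓; not enrolled in AD&D Coverage ✗ → not eligible.
Volunteer Time Off — status part-time ✓ (not excluded); service 945 days ≥ 180 days ✓; site Pune ✗ (not Leeds or Newark) → not eligible.
Phone Allowance — status part-time ✓; service 945 days ≥ 2 months (≈60 days) ✓; rating 2 ≥ 2 ✓ → eligible.
Transit Subsidy — status part-time ✓; rating 2 < 3 ✗ → not eligible.
Pet Insurance — status part-time ✗ (requires full-time, seasonal, or temporary) → not eligible.
Unlimited PTO Program — status part-time ✓; service 945 days ≥ 30 days ✓; grade L3 ≥ L3 ✓; 32 hrs/wk ≥ 30 ✓ → eligible.

401(k) Company Match, Phone Allowance, Unlimited PTO Program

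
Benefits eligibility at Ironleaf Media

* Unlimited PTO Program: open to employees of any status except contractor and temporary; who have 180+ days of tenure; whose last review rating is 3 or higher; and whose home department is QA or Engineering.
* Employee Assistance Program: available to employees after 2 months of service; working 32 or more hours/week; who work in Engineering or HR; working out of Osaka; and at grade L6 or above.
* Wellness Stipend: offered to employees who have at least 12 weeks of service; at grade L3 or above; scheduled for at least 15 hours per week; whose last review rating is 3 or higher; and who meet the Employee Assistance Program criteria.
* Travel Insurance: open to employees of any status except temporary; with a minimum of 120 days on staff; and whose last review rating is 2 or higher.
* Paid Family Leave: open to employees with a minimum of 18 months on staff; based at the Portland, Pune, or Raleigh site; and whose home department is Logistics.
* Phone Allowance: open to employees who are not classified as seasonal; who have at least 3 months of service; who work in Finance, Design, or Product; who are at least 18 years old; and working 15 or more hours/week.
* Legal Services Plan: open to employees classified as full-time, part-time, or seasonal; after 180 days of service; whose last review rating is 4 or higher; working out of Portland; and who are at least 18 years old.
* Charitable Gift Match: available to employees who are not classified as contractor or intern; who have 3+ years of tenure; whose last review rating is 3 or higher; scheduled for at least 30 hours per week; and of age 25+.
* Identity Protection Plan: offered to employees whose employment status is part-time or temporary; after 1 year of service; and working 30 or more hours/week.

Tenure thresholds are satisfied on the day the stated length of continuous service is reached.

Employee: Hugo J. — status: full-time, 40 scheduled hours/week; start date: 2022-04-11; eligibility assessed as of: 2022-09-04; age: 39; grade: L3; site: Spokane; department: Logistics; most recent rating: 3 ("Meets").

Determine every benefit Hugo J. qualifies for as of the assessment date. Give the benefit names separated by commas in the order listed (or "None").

Service from 2022-04-11 to 2022-09-04: 146 days.
Unlimited PTO Program — status full-time ✓ (not excluded); service 146 days < 180 days ✗ → not eligible.
Employee Assistance Program — service 146 days ≥ 2 months (≈60 days) ✓; 40 hrs/wk ≥ 32 ✓; dept Logistics ✗ → not eligible.
Wellness Stipend — service 146 days ≥ 12 weeks (≈84 days) ✓; grade L3 ≥ L3 ✓; 40 hrs/wk ≥ 15 ✓; rating 3 ≥ 3 ✓; not eligible for Employee Assistance Program ✗ → not eligible.
Travel Insurance — status full-time ✓ (not excluded); service 146 days ≥ 120 days ✓; rating 3 ≥ 2 ✓ → eligible.
Paid Family Leave — service 146 days < 18 months (≈540 days) ✗ → not eligible.
Phone Allowance — status full-time ✓ (not excluded); service 146 days ≥ 3 months (≈90 days) ✓; dept Logistics ✗ → not eligible.
Legal Services Plan — status full-time ✓; service 146 days < 180 days ✗ → not eligible.
Charitable Gift Match — status full-time ✓ (not excluded); service 146 days < 3 years (≈1095 days) ✗ → not eligible.
Identity Protection Plan — status full-time ✗ (requires part-time or temporary) → not eligible.

Travel Insurance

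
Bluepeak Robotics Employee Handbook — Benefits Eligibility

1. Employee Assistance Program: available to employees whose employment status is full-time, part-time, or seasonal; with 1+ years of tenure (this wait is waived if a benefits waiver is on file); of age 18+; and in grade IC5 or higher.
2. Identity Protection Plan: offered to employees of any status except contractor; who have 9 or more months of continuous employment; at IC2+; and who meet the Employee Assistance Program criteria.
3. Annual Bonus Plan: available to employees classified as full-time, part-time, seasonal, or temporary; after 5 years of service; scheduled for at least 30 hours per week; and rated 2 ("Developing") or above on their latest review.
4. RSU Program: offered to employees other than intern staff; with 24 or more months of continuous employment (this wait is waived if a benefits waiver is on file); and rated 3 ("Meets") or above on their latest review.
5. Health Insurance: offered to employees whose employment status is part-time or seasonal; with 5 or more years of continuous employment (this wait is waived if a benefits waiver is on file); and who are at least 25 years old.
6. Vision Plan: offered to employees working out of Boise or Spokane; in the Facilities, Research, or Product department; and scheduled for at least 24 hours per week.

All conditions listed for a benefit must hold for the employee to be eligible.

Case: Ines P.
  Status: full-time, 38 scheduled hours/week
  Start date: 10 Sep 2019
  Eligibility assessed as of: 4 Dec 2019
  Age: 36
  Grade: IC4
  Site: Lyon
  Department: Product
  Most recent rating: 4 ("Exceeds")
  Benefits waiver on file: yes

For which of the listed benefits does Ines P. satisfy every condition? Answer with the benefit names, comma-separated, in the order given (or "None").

Service from 10 Sep 2019 to 4 Dec 2019: 85 days.
Employee Assistance Program — status full-time ✓; benefits waiver on file ✓; age 36 ≥ 18 ✓; grade IC4 < IC5 ✗ → not eligible.
Identity Protection Plan — status full-time ✓ (not excluded); service 85 days < 9 months (≈270 days) ✗ → not eligible.
Annual Bonus Plan — status full-time ✓; service 85 days < 5 years (≈1825 days) ✗ → not eligible.
RSU Program — status full-time ✓ (not excluded); benefits waiver on file ✓; rating 4 ≥ 3 ✓ → eligible.
Health Insurance — status full-time ✗ (requires part-time or seasonal) → not eligible.
Vision Plan — site Lyon ✗ (not Boise or Spokane) → not eligible.

RSU Program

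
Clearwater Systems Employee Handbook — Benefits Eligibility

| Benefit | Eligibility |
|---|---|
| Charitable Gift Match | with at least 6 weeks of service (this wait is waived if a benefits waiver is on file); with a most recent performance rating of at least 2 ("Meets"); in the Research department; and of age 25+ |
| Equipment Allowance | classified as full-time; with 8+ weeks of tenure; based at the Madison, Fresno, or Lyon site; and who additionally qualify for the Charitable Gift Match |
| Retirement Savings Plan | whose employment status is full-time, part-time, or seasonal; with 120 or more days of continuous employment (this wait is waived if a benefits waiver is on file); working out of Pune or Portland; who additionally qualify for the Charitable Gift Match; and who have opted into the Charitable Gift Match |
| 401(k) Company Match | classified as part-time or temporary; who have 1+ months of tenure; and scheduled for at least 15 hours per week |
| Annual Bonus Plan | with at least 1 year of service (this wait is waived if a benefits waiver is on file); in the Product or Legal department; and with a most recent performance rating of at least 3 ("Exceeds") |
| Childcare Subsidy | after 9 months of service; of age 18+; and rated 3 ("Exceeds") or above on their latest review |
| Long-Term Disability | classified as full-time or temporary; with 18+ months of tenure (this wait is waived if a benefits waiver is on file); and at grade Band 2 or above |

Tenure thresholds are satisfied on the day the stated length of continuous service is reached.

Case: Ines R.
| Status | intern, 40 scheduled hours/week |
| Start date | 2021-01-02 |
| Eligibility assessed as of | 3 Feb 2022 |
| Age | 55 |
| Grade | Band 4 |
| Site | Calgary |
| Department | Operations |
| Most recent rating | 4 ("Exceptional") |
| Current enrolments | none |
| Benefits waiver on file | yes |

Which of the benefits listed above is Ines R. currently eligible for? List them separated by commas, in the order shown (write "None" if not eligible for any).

Childcare Subsidy

Service from 2021-01-02 to 3 Feb 2022: 397 days.
Charitable Gift Match — benefits waiver on file ✓; rating 4 ≥ 2 ✓; dept Operations ✗ → not eligible.
Equipment Allowance — status intern ✗ (requires full-time) → not eligible.
Retirement Savings Plan — status intern ✗ (requires full-time, part-time, or seasonal) → not eligible.
401(k) Company Match — status intern ✗ (requires part-time or temporary) → not eligible.
Annual Bonus Plan — benefits waiver on file ✓; dept Operations ✗ → not eligible.
Childcare Subsidy — service 397 days ≥ 9 months (≈270 days) ✓; age 55 ≥ 18 ✓; rating 4 ≥ 3 ✓ → eligible.
Long-Term Disability — status intern ✗ (requires full-time or temporary) → not eligible.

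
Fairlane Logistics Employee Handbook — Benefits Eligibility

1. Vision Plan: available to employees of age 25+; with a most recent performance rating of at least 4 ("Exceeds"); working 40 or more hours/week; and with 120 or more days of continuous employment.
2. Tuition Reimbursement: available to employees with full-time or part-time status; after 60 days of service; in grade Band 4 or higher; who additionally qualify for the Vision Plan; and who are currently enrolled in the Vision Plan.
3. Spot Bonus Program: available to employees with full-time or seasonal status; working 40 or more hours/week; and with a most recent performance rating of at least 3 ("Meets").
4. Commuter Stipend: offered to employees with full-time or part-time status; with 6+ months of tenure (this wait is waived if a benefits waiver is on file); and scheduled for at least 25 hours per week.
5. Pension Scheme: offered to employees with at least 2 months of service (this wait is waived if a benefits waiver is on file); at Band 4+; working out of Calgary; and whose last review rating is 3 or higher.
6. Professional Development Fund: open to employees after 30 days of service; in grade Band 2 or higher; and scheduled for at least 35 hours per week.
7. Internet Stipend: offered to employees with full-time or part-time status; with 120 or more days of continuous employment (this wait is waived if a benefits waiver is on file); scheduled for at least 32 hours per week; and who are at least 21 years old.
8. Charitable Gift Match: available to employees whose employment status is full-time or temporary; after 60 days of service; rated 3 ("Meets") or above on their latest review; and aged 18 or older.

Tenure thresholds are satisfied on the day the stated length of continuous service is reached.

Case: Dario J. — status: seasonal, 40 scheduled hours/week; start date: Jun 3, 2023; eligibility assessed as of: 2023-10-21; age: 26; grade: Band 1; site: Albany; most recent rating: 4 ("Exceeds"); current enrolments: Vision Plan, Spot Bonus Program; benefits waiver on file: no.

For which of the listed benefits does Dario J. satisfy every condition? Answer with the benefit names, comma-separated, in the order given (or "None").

Service from Jun 3, 2023 to 2023-10-21: 140 days.
Vision Plan — age 26 ≥ 25 ✓; rating 4 ≥ 4 ✓; 40 hrs/wk ≥ 40 ✓; service 140 days ≥ 120 days ✓ → eligible.
Tuition Reimbursement — status seasonal ✗ (requires full-time or part-time) → not eligible.
Spot Bonus Program — status seasonal ✓; 40 hrs/wk ≥ 40 ✓; rating 4 ≥ 3 ✓ → eligible.
Commuter Stipend — status seasonal ✗ (requires full-time or part-time) → not eligible.
Pension Scheme — no waiver, service 140 days ≥ 2 months (≈60 days) ✓; grade Band 1 < Band 4 ✗ → not eligible.
Professional Development Fund — service 140 days ≥ 30 days ✓; grade Band 1 < Band 2 ✗ → not eligible.
Internet Stipend — status seasonal ✗ (requires full-time or part-time) → not eligible.
Charitable Gift Match — status seasonal ✗ (requires full-time or temporary) → not eligible.

Vision Plan, Spot Bonus Program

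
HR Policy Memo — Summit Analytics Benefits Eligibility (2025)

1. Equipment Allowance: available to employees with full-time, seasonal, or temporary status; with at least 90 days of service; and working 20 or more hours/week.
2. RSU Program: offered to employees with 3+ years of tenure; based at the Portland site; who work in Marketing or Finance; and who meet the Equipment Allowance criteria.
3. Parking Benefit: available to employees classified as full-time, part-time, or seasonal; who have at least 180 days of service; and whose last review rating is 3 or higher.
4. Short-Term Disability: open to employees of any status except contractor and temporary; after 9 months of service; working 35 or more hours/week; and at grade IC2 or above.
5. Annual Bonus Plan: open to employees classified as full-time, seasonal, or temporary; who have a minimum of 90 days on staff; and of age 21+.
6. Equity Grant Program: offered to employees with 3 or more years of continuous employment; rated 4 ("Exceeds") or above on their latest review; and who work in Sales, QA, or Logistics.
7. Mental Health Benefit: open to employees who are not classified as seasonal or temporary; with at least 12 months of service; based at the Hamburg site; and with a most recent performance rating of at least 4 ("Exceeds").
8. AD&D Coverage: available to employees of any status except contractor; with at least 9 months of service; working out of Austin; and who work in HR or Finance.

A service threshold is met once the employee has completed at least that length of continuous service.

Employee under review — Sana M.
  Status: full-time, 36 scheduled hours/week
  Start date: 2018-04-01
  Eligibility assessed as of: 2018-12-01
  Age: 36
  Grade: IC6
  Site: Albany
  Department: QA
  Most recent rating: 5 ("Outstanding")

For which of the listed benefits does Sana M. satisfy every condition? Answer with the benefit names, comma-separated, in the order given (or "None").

Service from 2018-04-01 to 2018-12-01: 244 days.
Equipment Allowance — status full-time ✓; service 244 days ≥ 90 days ✓; 36 hrs/wk ≥ 20 ✓ → eligible.
RSU Program — service 244 days < 3 years (≈1095 days) ✗ → not eligible.
Parking Benefit — status full-time ✓; service 244 days ≥ 180 days ✓; rating 5 ≥ 3 ✓ → eligible.
Short-Term Disability — status full-time ✓ (not excluded); service 244 days < 9 months (≈270 days) ✗ → not eligible.
Annual Bonus Plan — status full-time ✓; service 244 days ≥ 90 days ✓; age 36 ≥ 21 ✓ → eligible.
Equity Grant Program — service 244 days < 3 years (≈1095 days) ✗ → not eligible.
Mental Health Benefit — status full-time ✓ (not excluded); service 244 days < 12 months (≈360 days) ✗ → not eligible.
AD&D Coverage — status full-time ✓ (not excluded); service 244 days < 9 months (≈270 days) ✗ → not eligible.

Equipment Allowance, Parking Benefit, Annual Bonus Plan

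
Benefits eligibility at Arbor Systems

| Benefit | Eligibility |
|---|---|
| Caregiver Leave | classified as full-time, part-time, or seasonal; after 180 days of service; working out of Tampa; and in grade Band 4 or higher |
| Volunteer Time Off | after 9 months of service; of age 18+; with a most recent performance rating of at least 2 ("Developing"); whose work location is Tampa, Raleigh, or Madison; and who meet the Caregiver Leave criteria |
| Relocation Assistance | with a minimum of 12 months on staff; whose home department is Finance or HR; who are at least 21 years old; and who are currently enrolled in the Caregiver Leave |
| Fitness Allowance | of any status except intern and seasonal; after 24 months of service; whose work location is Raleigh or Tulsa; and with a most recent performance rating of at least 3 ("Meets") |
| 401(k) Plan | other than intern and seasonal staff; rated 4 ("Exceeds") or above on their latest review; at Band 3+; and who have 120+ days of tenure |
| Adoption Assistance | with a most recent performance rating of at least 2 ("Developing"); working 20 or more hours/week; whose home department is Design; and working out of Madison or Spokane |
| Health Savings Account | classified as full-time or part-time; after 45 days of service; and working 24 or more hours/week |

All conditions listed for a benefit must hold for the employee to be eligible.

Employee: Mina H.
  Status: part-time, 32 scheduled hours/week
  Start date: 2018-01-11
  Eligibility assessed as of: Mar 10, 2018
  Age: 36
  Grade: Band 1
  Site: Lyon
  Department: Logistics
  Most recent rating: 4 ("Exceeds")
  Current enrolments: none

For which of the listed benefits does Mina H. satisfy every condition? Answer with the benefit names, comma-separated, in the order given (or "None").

Service from 2018-01-11 to Mar 10, 2018: 58 days.
Caregiver Leave — status part-time ✓; service 58 days < 180 days ✗ → not eligible.
Volunteer Time Off — service 58 days < 9 months (≈270 days) ✗ → not eligible.
Relocation Assistance — service 58 days < 12 months (≈360 days) ✗ → not eligible.
Fitness Allowance — status part-time ✓ (not excluded); service 58 days < 24 months (≈720 days) ✗ → not eligible.
401(k) Plan — status part-time ✓ (not excluded); rating 4 ≥ 4 ✓; grade Band 1 < Band 3 ✗ → not eligible.
Adoption Assistance — rating 4 ≥ 2 ✓; 32 hrs/wk ≥ 20 ✓; dept Logistics ✗ → not eligible.
Health Savings Account — status part-time ✓; service 58 days ≥ 45 days ✓; 32 hrs/wk ≥ 24 ✓ → eligible.

Health Savings Account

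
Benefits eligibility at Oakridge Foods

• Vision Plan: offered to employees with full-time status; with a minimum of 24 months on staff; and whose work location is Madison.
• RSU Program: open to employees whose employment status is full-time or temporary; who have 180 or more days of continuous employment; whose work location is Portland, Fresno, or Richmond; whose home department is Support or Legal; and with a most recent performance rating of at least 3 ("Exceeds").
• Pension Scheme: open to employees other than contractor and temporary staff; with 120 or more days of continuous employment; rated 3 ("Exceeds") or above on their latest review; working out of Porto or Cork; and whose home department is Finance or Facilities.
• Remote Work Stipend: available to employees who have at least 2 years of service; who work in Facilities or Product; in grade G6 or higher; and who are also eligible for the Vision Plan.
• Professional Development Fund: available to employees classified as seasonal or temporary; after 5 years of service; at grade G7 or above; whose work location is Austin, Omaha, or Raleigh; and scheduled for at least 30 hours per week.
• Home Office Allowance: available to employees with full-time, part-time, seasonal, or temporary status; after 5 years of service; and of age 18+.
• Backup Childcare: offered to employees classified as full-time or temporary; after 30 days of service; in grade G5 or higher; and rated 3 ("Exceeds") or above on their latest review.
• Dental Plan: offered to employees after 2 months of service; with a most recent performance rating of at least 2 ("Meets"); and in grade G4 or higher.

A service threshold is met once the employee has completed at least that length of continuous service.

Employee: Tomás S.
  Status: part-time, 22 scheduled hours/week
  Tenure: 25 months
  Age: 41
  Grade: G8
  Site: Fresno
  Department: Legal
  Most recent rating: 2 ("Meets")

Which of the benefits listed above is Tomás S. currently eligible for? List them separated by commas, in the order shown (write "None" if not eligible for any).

Vision Plan — status part-time ✗ (requires full-time) → not eligible.
RSU Program — status part-time ✗ (requires full-time or temporary) → not eligible.
Pension Scheme — status part-time ✓ (not excluded); service 25 months ≥ 120 days ✓; rating 2 < 3 ✗ → not eligible.
Remote Work Stipend — service 25 months ≥ 2 years (≈730 days) ✓; dept Legal ✗ → not eligible.
Professional Development Fund — status part-time ✗ (requires seasonal or temporary) → not eligible.
Home Office Allowance — status part-time ✓; service 25 months < 5 years (≈1825 days) ✗ → not eligible.
Backup Childcare — status part-time ✗ (requires full-time or temporary) → not eligible.
Dental Plan — service 25 months ≥ 2 months ✓; rating 2 ≥ 2 ✓; grade G8 ≥ G4 ✓ → eligible.

Dental Plan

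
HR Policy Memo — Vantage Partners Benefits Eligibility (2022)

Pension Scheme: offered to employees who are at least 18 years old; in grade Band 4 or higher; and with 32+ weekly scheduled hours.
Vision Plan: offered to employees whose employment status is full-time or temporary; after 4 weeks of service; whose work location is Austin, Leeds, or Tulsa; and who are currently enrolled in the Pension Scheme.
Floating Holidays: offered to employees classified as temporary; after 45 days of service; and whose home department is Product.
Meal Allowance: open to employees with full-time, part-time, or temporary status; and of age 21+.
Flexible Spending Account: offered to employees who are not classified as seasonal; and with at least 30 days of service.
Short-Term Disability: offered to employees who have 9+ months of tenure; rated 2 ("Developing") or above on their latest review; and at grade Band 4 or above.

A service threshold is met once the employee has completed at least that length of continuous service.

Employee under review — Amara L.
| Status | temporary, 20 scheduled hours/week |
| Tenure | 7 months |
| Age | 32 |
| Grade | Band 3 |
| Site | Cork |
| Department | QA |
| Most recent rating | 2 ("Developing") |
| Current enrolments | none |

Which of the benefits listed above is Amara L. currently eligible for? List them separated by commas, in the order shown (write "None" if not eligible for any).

Pension Scheme — age 32 ≥ 18 ✓; grade Band 3 < Band 4 ✗ → not eligible.
Vision Plan — status temporary ✓; service 7 months ≥ 4 weeks (≈28 days) ✓; site Cork ✗ (not Austin, Leeds, or Tulsa) → not eligible.
Floating Holidays — status temporary ✓; service 7 months ≥ 45 days ✓; dept QA ✗ → not eligible.
Meal Allowance — status temporary ✓; age 32 ≥ 21 ✓ → eligible.
Flexible Spending Account — status temporary ✓ (not excluded); service 7 months ≥ 30 days ✓ → eligible.
Short-Term Disability — service 7 months < 9 months ✗ → not eligible.

Meal Allowance, Flexible Spending Account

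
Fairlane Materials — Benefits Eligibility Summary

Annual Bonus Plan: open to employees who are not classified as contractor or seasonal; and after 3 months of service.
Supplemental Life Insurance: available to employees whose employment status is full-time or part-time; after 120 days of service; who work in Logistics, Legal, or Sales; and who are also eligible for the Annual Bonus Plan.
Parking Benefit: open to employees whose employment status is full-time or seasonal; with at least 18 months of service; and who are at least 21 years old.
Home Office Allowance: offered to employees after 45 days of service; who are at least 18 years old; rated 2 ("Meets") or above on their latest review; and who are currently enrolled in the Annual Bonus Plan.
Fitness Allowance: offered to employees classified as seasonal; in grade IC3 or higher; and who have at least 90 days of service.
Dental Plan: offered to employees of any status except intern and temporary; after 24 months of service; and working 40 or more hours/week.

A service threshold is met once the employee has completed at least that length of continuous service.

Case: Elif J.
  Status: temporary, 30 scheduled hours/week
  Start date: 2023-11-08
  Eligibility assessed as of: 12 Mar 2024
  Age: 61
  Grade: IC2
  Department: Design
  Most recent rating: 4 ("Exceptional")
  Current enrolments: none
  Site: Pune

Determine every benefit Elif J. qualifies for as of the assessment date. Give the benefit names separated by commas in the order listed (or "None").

Annual Bonus Plan

Service from 2023-11-08 to 12 Mar 2024: 125 days.
Annual Bonus Plan — status temporary ✓ (not excluded); service 125 days ≥ 3 months (≈90 days) ✓ → eligible.
Supplemental Life Insurance — status temporary ✗ (requires full-time or part-time) → not eligible.
Parking Benefit — status temporary ✗ (requires full-time or seasonal) → not eligible.
Home Office Allowance — service 125 days ≥ 45 days ✓; age 61 ≥ 18 ✓; rating 4 ≥ 2 ✓; not enrolled in Annual Bonus Plan ✗ → not eligible.
Fitness Allowance — status temporary ✗ (requires seasonal) → not eligible.
Dental Plan — status temporary ✗ (excluded) → not eligible.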